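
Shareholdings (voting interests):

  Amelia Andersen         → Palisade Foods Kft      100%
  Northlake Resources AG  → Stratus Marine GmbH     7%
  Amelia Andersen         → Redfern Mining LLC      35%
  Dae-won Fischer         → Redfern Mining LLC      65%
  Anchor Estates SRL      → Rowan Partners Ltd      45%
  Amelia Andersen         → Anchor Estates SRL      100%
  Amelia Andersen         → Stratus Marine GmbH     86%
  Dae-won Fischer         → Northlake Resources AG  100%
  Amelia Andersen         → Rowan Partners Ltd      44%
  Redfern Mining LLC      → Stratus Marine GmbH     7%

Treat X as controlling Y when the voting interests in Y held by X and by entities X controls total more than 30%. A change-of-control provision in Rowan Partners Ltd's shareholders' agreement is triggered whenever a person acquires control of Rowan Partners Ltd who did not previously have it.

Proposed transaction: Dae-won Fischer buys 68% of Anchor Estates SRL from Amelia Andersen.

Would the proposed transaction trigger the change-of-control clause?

The purchase adds only to Dae-won's holdings (Amelia's stake shrinks), so Dae-won is the only person who could newly come to control Rowan.
Dae-won holds 100% of Northlake, so Dae-won controls Northlake.
Dae-won holds 65% of Redfern, so Dae-won controls Redfern.
Neither Dae-won nor any entity Dae-won controls holds any voting interest in Rowan.
So before the transaction, Dae-won does not control Rowan.
After the purchase, Dae-won holds 68% of Anchor directly, and Amelia's stake falls to 32%.
Dae-won holds 68% of Anchor, so Dae-won controls Anchor.
Anchor holds 45% of Rowan, so Dae-won controls Rowan.
Dae-won did not control Rowan before and does after, so the clause is triggered.

Yes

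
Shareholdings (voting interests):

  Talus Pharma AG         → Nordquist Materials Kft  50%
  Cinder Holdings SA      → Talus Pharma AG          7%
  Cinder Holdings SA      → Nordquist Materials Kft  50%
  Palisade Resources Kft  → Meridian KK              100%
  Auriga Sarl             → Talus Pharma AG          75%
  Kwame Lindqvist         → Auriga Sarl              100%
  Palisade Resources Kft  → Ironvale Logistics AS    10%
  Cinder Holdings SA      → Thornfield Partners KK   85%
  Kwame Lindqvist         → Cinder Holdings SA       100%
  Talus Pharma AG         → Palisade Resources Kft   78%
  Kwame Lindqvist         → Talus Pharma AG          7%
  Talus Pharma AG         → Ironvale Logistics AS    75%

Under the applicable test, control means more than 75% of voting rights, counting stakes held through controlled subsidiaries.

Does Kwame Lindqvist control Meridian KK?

Yes

Kwame holds 100% of Cinder, so Kwame controls Cinder.
Kwame holds 100% of Auriga, so Kwame controls Auriga.
Auriga and Kwame and Cinder together hold 75% + 7% + 7% = 89% of Talus, so Kwame controls Talus.
Talus holds 78% of Palisade, so Kwame controls Palisade.
Palisade holds 100% of Meridian, so Kwame controls Meridian.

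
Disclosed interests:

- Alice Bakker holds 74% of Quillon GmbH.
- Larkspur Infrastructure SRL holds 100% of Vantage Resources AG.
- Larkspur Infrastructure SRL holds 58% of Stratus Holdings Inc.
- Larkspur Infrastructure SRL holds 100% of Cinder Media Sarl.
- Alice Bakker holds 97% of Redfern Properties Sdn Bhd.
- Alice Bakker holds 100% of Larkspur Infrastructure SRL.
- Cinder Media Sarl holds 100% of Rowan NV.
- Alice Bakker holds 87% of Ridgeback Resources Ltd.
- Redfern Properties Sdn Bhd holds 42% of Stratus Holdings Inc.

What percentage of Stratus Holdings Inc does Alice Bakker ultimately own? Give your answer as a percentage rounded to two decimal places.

Alice reaches Stratus along 2 paths.
Via Redfern: 97% × 42% = 40.74%.
Via Larkspur: 100% × 58% = 58%.
Total: 40.74% + 58% = 98.74%.

98.74%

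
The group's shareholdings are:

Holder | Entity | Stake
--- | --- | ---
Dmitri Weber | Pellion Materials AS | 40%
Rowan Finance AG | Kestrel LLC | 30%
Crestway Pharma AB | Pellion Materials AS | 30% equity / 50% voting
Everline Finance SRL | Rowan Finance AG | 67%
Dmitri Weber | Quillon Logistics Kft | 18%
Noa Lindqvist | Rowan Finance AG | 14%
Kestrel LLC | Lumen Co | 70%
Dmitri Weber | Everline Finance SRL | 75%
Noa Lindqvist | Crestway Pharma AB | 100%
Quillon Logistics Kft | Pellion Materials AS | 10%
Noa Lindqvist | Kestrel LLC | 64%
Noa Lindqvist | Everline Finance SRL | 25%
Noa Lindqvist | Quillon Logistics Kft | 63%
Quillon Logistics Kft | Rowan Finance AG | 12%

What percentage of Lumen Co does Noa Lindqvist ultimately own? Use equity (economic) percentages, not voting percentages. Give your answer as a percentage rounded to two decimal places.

Noa reaches Lumen along 4 paths.
Via Rowan → Kestrel: 14% × 30% × 70% = 2.94%.
Via Everline → Rowan → Kestrel: 25% × 67% × 30% × 70% = 3.5175%.
Via Quillon → Rowan → Kestrel: 63% × 12% × 30% × 70% = 1.5876%.
Via Kestrel: 64% × 70% = 44.8%.
Total: 2.94% + 3.5175% + 1.5876% + 44.8% = 52.8451%.
Rounded: 52.85%.

52.85%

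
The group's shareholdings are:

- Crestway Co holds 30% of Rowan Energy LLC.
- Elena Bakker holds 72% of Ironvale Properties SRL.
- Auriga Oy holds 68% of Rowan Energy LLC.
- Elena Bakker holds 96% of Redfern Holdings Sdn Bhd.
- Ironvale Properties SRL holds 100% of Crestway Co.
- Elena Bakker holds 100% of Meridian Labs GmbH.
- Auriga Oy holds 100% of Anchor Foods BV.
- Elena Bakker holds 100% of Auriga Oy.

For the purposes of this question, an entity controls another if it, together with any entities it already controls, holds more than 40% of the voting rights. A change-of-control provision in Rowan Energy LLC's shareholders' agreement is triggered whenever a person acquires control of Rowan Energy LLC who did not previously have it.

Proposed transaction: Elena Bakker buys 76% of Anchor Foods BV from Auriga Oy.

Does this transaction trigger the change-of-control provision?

The purchase adds only to Elena's holdings (Auriga's stake shrinks), so Elena is the only person who could newly come to control Rowan.
Elena holds 100% of Auriga, so Elena controls Auriga.
Elena holds 72% of Ironvale, so Elena controls Ironvale.
Ironvale holds 100% of Crestway, so Elena controls Crestway.
Auriga and Crestway together hold 68% + 30% = 98% of Rowan, so Elena controls Rowan.
So Elena already controls Rowan before the transaction.
After the purchase, Elena holds 76% of Anchor directly, and Auriga's stake falls to 24%.
Elena controlled Rowan already, so this is not a new person acquiring control; every other person's position is unchanged or reduced.
No new person acquires control, so the clause is not triggered.

No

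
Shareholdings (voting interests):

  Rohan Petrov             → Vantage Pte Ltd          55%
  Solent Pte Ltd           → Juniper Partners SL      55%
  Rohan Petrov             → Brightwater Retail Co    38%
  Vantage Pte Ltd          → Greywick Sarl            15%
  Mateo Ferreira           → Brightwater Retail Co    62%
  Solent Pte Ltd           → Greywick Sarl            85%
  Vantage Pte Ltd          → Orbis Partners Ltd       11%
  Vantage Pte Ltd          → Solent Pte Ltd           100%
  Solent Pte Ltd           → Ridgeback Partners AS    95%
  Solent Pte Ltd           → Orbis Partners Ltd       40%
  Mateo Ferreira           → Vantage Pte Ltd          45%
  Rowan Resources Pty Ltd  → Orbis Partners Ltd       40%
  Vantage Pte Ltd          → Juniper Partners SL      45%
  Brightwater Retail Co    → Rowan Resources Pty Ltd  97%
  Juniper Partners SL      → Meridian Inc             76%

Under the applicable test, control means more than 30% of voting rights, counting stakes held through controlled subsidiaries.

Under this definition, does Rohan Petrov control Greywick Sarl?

Rohan holds 55% of Vantage, so Rohan controls Vantage.
Vantage holds 100% of Solent, so Rohan controls Solent.
Solent and Vantage together hold 85% + 15% = 100% of Greywick, so Rohan controls Greywick.

Yes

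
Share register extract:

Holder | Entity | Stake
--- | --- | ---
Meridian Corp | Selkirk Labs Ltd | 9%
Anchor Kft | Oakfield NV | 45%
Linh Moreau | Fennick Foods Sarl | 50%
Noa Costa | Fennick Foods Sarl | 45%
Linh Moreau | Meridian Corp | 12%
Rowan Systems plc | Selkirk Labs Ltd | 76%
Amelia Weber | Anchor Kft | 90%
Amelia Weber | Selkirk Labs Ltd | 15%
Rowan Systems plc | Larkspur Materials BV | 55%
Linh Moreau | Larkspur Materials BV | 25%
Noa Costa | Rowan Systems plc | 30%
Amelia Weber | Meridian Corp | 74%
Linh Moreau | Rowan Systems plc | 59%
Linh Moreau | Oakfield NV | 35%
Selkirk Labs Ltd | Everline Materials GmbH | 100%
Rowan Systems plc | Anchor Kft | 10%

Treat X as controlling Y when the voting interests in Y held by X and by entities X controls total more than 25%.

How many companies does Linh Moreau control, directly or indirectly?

6

Linh holds 59% of Rowan, so Linh controls Rowan.
Rowan holds 76% of Selkirk, so Linh controls Selkirk.
Linh holds 50% of Fennick, so Linh controls Fennick.
Linh and Rowan together hold 25% + 55% = 80% of Larkspur, so Linh controls Larkspur.
Linh holds 35% of Oakfield, so Linh controls Oakfield.
Selkirk holds 100% of Everline, so Linh controls Everline.
No other company's threshold is met.
Linh controls 6 companies.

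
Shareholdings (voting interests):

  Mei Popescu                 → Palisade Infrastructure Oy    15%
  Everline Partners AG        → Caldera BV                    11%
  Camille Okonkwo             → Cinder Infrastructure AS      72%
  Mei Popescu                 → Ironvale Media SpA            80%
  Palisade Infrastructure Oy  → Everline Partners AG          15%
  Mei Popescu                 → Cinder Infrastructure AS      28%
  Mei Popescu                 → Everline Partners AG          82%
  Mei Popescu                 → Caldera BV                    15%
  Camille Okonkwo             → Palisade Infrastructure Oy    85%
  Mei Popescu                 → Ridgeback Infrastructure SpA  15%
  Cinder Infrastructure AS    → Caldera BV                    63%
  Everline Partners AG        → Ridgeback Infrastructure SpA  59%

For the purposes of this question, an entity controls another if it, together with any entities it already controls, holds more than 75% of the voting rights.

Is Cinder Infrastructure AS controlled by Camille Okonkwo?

No

Camille holds 85% of Palisade, so Camille controls Palisade.
In Cinder, Camille's side holds only 72%, not > 75%.
So Camille does not control Cinder.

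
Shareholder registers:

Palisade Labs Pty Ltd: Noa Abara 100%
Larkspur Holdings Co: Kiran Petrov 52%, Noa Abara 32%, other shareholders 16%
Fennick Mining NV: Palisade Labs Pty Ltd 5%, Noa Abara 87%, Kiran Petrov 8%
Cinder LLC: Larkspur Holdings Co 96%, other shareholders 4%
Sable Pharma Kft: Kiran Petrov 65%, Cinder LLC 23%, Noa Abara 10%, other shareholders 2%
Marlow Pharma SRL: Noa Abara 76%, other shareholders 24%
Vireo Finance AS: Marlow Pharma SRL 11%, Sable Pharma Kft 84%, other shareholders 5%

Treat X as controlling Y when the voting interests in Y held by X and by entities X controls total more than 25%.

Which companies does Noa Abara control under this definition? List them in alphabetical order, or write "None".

Cinder LLC, Fennick Mining NV, Larkspur Holdings Co, Marlow Pharma SRL, Palisade Labs Pty Ltd, Sable Pharma Kft, Vireo Finance AS

Noa holds 100% of Palisade, so Noa controls Palisade.
Noa holds 32% of Larkspur, so Noa controls Larkspur.
Palisade and Noa together hold 5% + 87% = 92% of Fennick, so Noa controls Fennick.
Larkspur holds 96% of Cinder, so Noa controls Cinder.
Cinder and Noa together hold 23% + 10% = 33% of Sable, so Noa controls Sable.
Noa holds 76% of Marlow, so Noa controls Marlow.
Marlow and Sable together hold 11% + 84% = 95% of Vireo, so Noa controls Vireo.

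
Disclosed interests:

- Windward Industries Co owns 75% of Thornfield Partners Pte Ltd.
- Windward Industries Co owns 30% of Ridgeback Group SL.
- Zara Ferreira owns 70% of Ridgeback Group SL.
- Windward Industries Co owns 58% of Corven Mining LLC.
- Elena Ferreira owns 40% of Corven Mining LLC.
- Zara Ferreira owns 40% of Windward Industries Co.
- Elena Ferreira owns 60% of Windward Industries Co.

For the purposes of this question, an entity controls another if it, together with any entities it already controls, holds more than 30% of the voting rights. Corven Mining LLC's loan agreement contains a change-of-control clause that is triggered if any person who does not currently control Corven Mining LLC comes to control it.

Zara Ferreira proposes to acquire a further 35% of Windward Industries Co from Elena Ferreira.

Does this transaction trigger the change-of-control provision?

The purchase adds only to Zara's holdings (Elena's stake shrinks), so Zara is the only person who could newly come to control Corven.
Zara holds 40% of Windward, so Zara controls Windward.
Windward holds 58% of Corven, so Zara controls Corven.
So Zara already controls Corven before the transaction.
After the purchase, Zara's direct stake in Windward rises to 40% + 35% = 75%, and Elena's stake falls to 25%.
Zara controlled Corven already, so this is not a new person acquiring control; every other person's position is unchanged or reduced.
No new person acquires control, so the clause is not triggered.

No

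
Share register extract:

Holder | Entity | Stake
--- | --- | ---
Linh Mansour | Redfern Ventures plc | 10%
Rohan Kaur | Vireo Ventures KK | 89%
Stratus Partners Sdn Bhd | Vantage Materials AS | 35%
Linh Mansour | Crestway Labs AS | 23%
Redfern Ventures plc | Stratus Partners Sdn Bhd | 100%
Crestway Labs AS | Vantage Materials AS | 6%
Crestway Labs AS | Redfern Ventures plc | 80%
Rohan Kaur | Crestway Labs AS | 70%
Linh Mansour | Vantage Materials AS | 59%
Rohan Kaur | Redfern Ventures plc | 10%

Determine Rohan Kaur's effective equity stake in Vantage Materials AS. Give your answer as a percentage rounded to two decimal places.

Rohan reaches Vantage along 3 paths.
Via Redfern → Stratus: 10% × 100% × 35% = 3.5%.
Via Crestway → Redfern → Stratus: 70% × 80% × 100% × 35% = 19.6%.
Via Crestway: 70% × 6% = 4.2%.
Total: 3.5% + 19.6% + 4.2% = 27.3%.
Rounded: 27.30%.

27.30%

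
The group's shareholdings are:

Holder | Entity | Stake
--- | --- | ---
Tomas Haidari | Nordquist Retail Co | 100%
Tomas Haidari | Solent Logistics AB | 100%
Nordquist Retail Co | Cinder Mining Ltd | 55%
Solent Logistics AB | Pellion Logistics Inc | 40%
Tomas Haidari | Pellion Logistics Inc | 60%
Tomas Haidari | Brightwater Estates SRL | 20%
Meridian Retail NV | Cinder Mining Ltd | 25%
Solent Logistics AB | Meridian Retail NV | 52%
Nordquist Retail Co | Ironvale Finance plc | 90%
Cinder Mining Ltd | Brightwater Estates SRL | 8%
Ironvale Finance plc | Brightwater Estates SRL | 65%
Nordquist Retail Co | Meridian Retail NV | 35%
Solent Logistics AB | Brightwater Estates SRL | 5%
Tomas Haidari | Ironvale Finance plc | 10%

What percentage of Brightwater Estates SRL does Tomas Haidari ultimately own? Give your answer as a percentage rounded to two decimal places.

Tomas reaches Brightwater along 7 paths.
Via Nordquist → Ironvale: 100% × 90% × 65% = 58.5%.
Via Ironvale: 10% × 65% = 6.5%.
Via Solent: 100% × 5% = 5%.
Direct stake: 20% = 20%.
Via Nordquist → Cinder: 100% × 55% × 8% = 4.4%.
Via Nordquist → Meridian → Cinder: 100% × 35% × 25% × 8% = 0.7%.
Via Solent → Meridian → Cinder: 100% × 52% × 25% × 8% = 1.04%.
Total: 58.5% + 6.5% + 5% + 20% + 4.4% + 0.7% + 1.04% = 96.14%.

96.14%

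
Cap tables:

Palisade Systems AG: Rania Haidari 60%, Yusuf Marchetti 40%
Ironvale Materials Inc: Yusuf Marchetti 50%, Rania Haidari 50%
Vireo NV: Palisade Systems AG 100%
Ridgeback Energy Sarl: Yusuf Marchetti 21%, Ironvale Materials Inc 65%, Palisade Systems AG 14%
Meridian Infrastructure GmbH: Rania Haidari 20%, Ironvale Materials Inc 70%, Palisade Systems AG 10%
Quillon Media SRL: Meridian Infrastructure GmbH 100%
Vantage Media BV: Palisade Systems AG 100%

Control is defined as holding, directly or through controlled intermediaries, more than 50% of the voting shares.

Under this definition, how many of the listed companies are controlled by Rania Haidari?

3

Rania holds 60% of Palisade, so Rania controls Palisade.
Palisade holds 100% of Vireo, so Rania controls Vireo.
Palisade holds 100% of Vantage, so Rania controls Vantage.
No other company's threshold is met.
Rania controls 3 companies.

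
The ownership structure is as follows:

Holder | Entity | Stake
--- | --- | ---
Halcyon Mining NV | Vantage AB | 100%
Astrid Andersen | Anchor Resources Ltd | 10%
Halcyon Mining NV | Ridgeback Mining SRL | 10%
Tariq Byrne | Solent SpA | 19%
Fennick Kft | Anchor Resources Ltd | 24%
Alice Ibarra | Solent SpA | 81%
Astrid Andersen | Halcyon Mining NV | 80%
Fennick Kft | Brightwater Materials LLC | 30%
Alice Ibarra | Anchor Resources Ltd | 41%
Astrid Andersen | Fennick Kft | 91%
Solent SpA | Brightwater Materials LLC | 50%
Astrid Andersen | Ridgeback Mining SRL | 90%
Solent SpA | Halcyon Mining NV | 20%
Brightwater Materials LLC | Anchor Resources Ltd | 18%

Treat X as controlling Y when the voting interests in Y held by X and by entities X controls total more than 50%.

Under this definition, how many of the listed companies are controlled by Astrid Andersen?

4

Astrid holds 91% of Fennick, so Astrid controls Fennick.
Astrid holds 80% of Halcyon, so Astrid controls Halcyon.
Astrid and Halcyon together hold 90% + 10% = 100% of Ridgeback, so Astrid controls Ridgeback.
Halcyon holds 100% of Vantage, so Astrid controls Vantage.
No other company's threshold is met.
Astrid controls 4 companies.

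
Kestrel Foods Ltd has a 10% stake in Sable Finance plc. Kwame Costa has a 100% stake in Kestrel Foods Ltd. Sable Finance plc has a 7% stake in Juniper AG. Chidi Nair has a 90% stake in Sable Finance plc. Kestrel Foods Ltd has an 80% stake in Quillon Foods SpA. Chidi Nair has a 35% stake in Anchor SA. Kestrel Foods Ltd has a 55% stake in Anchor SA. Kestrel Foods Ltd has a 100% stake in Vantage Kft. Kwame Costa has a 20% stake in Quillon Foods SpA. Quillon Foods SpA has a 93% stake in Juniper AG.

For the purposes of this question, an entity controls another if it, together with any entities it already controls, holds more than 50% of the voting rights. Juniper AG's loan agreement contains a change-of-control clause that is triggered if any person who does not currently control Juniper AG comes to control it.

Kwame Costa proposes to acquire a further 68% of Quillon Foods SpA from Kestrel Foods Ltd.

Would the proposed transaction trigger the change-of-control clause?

The purchase adds only to Kwame's holdings (Kestrel's stake shrinks), so Kwame is the only person who could newly come to control Juniper.
Kwame holds 100% of Kestrel, so Kwame controls Kestrel.
Kwame and Kestrel together hold 20% + 80% = 100% of Quillon, so Kwame controls Quillon.
Quillon holds 93% of Juniper, so Kwame controls Juniper.
So Kwame already controls Juniper before the transaction.
After the purchase, Kwame's direct stake in Quillon rises to 20% + 68% = 88%, and Kestrel's stake falls to 12%.
Kwame controlled Juniper already, so this is not a new person acquiring control; every other person's position is unchanged or reduced.
No new person acquires control, so the clause is not triggered.

No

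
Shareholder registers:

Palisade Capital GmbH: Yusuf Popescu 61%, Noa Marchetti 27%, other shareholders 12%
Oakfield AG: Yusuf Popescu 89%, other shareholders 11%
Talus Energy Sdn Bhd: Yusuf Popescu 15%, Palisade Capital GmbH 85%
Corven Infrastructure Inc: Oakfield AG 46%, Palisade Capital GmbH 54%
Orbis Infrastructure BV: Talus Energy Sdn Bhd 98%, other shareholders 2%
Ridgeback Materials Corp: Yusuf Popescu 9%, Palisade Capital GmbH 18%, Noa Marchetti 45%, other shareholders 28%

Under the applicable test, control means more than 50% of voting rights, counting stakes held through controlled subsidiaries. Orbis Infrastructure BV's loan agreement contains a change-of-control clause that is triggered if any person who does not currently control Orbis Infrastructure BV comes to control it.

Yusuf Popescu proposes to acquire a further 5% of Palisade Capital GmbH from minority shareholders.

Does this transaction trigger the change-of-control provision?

No

The purchase changes only Yusuf's holdings, so Yusuf is the only person who could newly come to control Orbis.
Yusuf holds 61% of Palisade, so Yusuf controls Palisade.
Yusuf and Palisade together hold 15% + 85% = 100% of Talus, so Yusuf controls Talus.
Talus holds 98% of Orbis, so Yusuf controls Orbis.
So Yusuf already controls Orbis before the transaction.
After the purchase, Yusuf's direct stake in Palisade rises to 61% + 5% = 66%.
Yusuf controlled Orbis already, so this is not a new person acquiring control; every other person's position is unchanged or reduced.
No new person acquires control, so the clause is not triggered.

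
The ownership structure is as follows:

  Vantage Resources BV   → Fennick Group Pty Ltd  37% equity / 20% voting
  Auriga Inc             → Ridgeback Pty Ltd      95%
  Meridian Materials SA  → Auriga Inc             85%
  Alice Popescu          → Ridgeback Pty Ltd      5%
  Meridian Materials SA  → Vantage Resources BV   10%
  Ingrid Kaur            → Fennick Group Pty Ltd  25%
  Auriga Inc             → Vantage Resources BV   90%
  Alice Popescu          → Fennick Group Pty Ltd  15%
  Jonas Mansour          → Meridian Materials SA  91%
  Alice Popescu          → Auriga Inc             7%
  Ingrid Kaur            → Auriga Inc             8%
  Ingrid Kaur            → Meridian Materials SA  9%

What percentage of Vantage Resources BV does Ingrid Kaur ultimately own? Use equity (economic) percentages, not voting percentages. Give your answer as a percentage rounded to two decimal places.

14.99%

Ingrid reaches Vantage along 3 paths.
Via Meridian: 9% × 10% = 0.9%.
Via Auriga: 8% × 90% = 7.2%.
Via Meridian → Auriga: 9% × 85% × 90% = 6.885%.
Total: 0.9% + 7.2% + 6.885% = 14.985%.
Rounded: 14.99%.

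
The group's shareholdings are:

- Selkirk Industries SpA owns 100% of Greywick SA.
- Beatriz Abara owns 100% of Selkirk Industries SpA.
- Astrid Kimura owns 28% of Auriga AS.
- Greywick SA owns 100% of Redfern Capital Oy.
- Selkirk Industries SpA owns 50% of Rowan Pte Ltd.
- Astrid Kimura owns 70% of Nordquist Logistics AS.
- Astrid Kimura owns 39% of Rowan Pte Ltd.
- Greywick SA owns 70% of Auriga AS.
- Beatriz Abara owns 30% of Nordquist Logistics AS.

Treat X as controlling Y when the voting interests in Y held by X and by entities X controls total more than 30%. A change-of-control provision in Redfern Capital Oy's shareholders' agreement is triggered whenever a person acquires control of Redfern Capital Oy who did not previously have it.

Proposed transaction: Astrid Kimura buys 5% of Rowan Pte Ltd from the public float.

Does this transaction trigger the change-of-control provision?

The purchase changes only Astrid's holdings, so Astrid is the only person who could newly come to control Redfern.
Astrid holds 70% of Nordquist, so Astrid controls Nordquist.
Astrid holds 39% of Rowan, so Astrid controls Rowan.
Neither Astrid nor any entity Astrid controls holds any voting interest in Redfern.
So before the transaction, Astrid does not control Redfern.
After the purchase, Astrid's direct stake in Rowan rises to 39% + 5% = 44%.
Astrid holds 44% of Rowan, so Astrid controls Rowan.
After the transaction, neither Astrid nor any entity Astrid controls holds a voting interest in Redfern, so Astrid still does not control it.
No new person acquires control, so the clause is not triggered.

No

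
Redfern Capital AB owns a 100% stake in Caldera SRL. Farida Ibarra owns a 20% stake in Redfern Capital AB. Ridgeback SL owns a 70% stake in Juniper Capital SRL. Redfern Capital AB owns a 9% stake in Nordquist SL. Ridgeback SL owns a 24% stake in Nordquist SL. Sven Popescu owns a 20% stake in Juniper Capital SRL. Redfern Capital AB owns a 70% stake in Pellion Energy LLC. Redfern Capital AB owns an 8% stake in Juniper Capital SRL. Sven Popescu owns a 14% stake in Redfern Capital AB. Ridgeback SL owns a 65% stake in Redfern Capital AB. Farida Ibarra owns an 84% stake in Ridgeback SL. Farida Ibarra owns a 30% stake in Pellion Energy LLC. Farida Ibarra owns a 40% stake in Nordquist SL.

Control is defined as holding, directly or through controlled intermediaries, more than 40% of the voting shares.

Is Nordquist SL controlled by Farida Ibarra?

Yes

Farida holds 84% of Ridgeback, so Farida controls Ridgeback.
Ridgeback and Farida together hold 65% + 20% = 85% of Redfern, so Farida controls Redfern.
Redfern and Ridgeback and Farida together hold 9% + 24% + 40% = 73% of Nordquist, so Farida controls Nordquist.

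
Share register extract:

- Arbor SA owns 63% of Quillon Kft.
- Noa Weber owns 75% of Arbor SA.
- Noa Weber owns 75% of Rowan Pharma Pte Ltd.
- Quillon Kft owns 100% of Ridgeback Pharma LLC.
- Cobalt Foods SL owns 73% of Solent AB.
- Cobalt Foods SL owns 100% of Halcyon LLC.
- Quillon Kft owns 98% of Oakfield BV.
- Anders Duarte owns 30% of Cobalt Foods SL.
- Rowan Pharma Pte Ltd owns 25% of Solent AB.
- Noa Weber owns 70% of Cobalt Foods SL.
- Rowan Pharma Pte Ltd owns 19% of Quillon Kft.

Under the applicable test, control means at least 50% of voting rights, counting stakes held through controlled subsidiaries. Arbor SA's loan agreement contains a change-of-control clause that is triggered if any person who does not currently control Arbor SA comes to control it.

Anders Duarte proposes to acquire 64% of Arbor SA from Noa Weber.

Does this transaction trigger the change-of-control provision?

The purchase adds only to Anders's holdings (Noa's stake shrinks), so Anders is the only person who could newly come to control Arbor.
Anders's largest direct stake is 30% in Cobalt, which does not meet the threshold, so Anders controls no company.
Neither Anders nor any entity Anders controls holds any voting interest in Arbor.
So before the transaction, Anders does not control Arbor.
After the purchase, Anders holds 64% of Arbor directly, and Noa's stake falls to 11%.
Anders holds 64% of Arbor, so Anders controls Arbor.
Anders did not control Arbor before and does after, so the clause is triggered.

Yes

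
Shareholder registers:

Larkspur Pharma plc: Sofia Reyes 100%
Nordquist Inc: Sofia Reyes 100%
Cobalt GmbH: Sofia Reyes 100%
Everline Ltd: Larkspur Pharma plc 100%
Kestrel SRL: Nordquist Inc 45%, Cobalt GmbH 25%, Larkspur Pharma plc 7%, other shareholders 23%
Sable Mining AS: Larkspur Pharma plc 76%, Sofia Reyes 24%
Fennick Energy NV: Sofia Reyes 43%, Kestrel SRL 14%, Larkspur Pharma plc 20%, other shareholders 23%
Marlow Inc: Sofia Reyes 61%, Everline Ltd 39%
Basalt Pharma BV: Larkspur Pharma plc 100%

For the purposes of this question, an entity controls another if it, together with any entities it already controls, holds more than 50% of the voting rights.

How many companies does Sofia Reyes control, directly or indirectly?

9

Sofia holds 100% of Larkspur, so Sofia controls Larkspur.
Sofia holds 100% of Nordquist, so Sofia controls Nordquist.
Sofia holds 100% of Cobalt, so Sofia controls Cobalt.
Larkspur holds 100% of Everline, so Sofia controls Everline.
Nordquist and Cobalt and Larkspur together hold 45% + 25% + 7% = 77% of Kestrel, so Sofia controls Kestrel.
Larkspur and Sofia together hold 76% + 24% = 100% of Sable, so Sofia controls Sable.
Sofia and Kestrel and Larkspur together hold 43% + 14% + 20% = 77% of Fennick, so Sofia controls Fennick.
Sofia and Everline together hold 61% + 39% = 100% of Marlow, so Sofia controls Marlow.
Larkspur holds 100% of Basalt, so Sofia controls Basalt.
Sofia controls 9 companies.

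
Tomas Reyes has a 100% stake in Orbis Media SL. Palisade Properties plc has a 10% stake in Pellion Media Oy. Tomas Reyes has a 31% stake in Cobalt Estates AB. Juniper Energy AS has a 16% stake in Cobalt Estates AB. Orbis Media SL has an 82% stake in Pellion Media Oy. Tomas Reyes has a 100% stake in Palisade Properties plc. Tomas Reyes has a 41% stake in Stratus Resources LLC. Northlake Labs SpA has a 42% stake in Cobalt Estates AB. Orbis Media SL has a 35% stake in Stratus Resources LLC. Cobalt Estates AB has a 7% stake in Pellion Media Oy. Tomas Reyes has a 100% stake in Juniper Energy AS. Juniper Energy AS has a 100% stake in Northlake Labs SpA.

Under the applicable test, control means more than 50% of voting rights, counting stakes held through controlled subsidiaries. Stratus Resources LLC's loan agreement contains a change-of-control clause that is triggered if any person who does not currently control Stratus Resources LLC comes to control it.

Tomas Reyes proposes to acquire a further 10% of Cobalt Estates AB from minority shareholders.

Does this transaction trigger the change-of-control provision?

No

The purchase changes only Tomas's holdings, so Tomas is the only person who could newly come to control Stratus.
Tomas holds 100% of Orbis, so Tomas controls Orbis.
Orbis and Tomas together hold 35% + 41% = 76% of Stratus, so Tomas controls Stratus.
So Tomas already controls Stratus before the transaction.
After the purchase, Tomas's direct stake in Cobalt rises to 31% + 10% = 41%.
Tomas controlled Stratus already, so this is not a new person acquiring control; every other person's position is unchanged or reduced.
No new person acquires control, so the clause is not triggered.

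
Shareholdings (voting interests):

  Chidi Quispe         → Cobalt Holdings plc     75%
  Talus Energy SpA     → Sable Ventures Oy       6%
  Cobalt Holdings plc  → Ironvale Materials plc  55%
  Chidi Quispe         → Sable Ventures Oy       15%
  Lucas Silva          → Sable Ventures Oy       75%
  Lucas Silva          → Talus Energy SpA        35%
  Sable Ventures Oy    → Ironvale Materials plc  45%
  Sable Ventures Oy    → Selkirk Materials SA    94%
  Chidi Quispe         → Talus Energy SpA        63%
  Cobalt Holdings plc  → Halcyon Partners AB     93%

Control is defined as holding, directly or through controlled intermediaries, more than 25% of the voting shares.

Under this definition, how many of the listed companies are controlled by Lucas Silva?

Lucas holds 35% of Talus, so Lucas controls Talus.
Lucas and Talus together hold 75% + 6% = 81% of Sable, so Lucas controls Sable.
Sable holds 94% of Selkirk, so Lucas controls Selkirk.
Sable holds 45% of Ironvale, so Lucas controls Ironvale.
No other company's threshold is met.
Lucas controls 4 companies.

4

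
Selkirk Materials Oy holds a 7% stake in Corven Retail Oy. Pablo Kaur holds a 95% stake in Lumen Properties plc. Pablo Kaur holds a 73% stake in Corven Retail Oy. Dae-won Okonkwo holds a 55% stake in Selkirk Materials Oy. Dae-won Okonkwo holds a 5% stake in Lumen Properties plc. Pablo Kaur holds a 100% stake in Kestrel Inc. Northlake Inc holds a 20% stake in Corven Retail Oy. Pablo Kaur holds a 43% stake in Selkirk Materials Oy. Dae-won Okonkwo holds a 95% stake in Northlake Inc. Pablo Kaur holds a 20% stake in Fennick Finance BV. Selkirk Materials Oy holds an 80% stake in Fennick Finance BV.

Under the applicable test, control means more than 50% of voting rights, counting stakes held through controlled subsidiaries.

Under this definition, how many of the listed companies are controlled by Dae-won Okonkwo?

3

Dae-won holds 55% of Selkirk, so Dae-won controls Selkirk.
Dae-won holds 95% of Northlake, so Dae-won controls Northlake.
Selkirk holds 80% of Fennick, so Dae-won controls Fennick.
No other company's threshold is met.
Dae-won controls 3 companies.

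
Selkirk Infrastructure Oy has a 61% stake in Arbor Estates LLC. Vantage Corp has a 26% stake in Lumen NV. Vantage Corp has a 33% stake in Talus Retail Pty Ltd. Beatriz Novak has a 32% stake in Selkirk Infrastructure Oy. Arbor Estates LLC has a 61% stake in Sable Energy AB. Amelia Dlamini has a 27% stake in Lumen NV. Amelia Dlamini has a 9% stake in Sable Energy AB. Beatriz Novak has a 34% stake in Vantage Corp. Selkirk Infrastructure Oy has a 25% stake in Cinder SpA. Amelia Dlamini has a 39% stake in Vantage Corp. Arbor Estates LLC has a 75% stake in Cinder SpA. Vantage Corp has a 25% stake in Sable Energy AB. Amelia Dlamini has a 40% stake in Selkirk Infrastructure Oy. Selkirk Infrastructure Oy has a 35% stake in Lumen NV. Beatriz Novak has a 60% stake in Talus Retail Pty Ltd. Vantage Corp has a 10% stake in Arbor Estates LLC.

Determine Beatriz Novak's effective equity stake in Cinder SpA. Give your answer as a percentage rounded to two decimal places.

25.19%

Beatriz reaches Cinder along 3 paths.
Via Selkirk: 32% × 25% = 8%.
Via Vantage → Arbor: 34% × 10% × 75% = 2.55%.
Via Selkirk → Arbor: 32% × 61% × 75% = 14.64%.
Total: 8% + 2.55% + 14.64% = 25.19%.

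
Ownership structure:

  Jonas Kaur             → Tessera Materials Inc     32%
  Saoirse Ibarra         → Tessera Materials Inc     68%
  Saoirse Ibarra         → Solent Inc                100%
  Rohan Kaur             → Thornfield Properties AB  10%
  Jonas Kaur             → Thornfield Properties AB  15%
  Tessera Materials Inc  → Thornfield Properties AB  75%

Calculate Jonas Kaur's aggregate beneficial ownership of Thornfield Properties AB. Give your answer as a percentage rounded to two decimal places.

Jonas reaches Thornfield along 2 paths.
Direct stake: 15% = 15%.
Via Tessera: 32% × 75% = 24%.
Total: 15% + 24% = 39%.
Rounded: 39.00%.

39.00%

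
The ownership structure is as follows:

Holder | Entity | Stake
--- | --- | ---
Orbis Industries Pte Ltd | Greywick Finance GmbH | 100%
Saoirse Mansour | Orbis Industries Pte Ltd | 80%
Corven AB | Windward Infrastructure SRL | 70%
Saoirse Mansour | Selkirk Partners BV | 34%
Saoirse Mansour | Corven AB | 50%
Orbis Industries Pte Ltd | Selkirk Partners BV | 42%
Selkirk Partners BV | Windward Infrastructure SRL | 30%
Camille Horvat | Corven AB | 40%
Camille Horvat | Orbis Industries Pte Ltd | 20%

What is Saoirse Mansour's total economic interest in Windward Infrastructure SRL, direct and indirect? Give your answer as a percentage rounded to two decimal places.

55.28%

Saoirse reaches Windward along 3 paths.
Via Orbis → Selkirk: 80% × 42% × 30% = 10.08%.
Via Selkirk: 34% × 30% = 10.2%.
Via Corven: 50% × 70% = 35%.
Total: 10.08% + 10.2% + 35% = 55.28%.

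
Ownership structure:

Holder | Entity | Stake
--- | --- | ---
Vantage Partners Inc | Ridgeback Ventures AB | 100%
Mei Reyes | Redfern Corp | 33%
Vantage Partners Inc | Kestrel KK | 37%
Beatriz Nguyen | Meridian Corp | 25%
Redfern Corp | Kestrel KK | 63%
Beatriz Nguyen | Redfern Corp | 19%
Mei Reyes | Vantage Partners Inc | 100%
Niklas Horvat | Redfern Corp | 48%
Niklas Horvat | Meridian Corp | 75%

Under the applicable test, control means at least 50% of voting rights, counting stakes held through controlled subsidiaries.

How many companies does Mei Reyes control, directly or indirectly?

2

Mei holds 100% of Vantage, so Mei controls Vantage.
Vantage holds 100% of Ridgeback, so Mei controls Ridgeback.
No other company's threshold is met.
Mei controls 2 companies.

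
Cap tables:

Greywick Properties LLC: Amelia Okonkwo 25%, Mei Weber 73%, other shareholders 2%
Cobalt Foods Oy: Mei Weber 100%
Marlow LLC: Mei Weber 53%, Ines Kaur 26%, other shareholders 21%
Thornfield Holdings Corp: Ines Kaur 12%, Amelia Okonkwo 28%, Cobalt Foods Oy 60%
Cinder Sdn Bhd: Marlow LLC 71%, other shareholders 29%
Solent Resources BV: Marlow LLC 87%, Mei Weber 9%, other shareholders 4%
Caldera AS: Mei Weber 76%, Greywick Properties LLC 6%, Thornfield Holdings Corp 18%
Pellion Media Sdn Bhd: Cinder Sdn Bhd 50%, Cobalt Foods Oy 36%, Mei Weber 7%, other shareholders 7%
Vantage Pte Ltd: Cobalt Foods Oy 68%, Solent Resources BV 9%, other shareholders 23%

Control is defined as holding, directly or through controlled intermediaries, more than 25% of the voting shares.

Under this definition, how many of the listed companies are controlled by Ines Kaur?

Ines holds 26% of Marlow, so Ines controls Marlow.
Marlow holds 71% of Cinder, so Ines controls Cinder.
Marlow holds 87% of Solent, so Ines controls Solent.
Cinder holds 50% of Pellion, so Ines controls Pellion.
No other company's threshold is met.
Ines controls 4 companies.

4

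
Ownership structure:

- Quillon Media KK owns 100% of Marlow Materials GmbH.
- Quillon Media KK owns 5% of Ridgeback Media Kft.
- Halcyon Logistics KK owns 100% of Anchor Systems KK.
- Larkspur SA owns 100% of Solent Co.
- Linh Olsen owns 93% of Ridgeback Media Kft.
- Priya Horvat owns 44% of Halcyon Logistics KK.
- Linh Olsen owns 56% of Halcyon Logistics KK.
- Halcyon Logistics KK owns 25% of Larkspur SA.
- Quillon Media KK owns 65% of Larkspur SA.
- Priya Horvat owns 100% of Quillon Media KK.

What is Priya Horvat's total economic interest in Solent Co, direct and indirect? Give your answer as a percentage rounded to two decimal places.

76.00%

Priya reaches Solent along 2 paths.
Via Quillon → Larkspur: 100% × 65% × 100% = 65%.
Via Halcyon → Larkspur: 44% × 25% × 100% = 11%.
Total: 65% + 11% = 76%.
Rounded: 76.00%.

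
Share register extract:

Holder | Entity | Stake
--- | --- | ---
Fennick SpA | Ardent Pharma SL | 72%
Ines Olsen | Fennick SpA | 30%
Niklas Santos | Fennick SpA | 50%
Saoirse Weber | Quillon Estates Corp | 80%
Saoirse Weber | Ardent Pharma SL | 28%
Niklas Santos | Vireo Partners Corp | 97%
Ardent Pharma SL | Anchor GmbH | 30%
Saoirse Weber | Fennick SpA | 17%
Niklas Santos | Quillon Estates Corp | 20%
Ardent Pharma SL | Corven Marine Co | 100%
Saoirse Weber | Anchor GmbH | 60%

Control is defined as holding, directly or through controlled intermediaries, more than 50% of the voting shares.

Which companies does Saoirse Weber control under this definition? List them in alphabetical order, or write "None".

Anchor GmbH, Quillon Estates Corp

Saoirse holds 80% of Quillon, so Saoirse controls Quillon.
Saoirse holds 60% of Anchor, so Saoirse controls Anchor.
No other company's threshold is met.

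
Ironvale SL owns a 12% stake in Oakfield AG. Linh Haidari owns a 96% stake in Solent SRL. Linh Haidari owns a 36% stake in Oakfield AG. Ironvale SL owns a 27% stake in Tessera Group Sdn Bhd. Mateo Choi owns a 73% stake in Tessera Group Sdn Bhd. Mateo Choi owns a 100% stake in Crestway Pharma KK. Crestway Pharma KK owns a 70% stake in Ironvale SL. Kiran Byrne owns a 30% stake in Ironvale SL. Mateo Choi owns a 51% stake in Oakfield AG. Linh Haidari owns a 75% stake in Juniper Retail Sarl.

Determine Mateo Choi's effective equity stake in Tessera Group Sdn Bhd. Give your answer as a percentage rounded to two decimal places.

Mateo reaches Tessera along 2 paths.
Via Crestway → Ironvale: 100% × 70% × 27% = 18.9%.
Direct stake: 73% = 73%.
Total: 18.9% + 73% = 91.9%.
Rounded: 91.90%.

91.90%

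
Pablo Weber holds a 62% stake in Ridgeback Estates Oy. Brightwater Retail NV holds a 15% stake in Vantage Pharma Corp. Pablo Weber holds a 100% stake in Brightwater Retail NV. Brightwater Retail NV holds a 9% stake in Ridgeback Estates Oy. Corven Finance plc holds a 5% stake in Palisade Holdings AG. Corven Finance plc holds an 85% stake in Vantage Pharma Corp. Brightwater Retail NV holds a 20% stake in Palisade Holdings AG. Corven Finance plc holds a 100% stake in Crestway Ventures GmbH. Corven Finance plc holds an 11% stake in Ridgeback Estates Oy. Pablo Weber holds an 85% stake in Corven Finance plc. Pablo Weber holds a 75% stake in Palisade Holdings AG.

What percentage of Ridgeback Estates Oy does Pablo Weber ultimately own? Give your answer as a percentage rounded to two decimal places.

80.35%

Pablo reaches Ridgeback along 3 paths.
Via Corven: 85% × 11% = 9.35%.
Direct stake: 62% = 62%.
Via Brightwater: 100% × 9% = 9%.
Total: 9.35% + 62% + 9% = 80.35%.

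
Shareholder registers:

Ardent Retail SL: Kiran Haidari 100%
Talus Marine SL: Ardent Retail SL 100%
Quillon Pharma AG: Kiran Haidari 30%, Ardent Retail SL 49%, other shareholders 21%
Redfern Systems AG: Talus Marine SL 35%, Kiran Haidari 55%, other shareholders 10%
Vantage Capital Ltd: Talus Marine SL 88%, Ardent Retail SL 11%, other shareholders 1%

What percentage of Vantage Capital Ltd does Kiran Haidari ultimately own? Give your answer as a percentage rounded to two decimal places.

99.00%

Kiran reaches Vantage along 2 paths.
Via Ardent → Talus: 100% × 100% × 88% = 88%.
Via Ardent: 100% × 11% = 11%.
Total: 88% + 11% = 99%.
Rounded: 99.00%.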